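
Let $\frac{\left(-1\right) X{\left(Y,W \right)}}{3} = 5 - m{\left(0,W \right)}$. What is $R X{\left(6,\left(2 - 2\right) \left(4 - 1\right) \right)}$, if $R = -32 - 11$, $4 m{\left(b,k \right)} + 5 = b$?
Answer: $\frac{3225}{4} \approx 806.25$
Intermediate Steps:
$m{\left(b,k \right)} = - \frac{5}{4} + \frac{b}{4}$
$X{\left(Y,W \right)} = - \frac{75}{4}$ ($X{\left(Y,W \right)} = - 3 \left(5 - \left(- \frac{5}{4} + \frac{1}{4} \cdot 0\right)\right) = - 3 \left(5 - \left(- \frac{5}{4} + 0\right)\right) = - 3 \left(5 - - \frac{5}{4}\right) = - 3 \left(5 + \frac{5}{4}\right) = \left(-3\right) \frac{25}{4} = - \frac{75}{4}$)
$R = -43$
$R X{\left(6,\left(2 - 2\right) \left(4 - 1\right) \right)} = \left(-43\right) \left(- \frac{75}{4}\right) = \frac{3225}{4}$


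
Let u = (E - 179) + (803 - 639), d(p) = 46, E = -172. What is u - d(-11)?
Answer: -233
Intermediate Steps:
u = -187 (u = (-172 - 179) + (803 - 639) = -351 + 164 = -187)
u - d(-11) = -187 - 1*46 = -187 - 46 = -233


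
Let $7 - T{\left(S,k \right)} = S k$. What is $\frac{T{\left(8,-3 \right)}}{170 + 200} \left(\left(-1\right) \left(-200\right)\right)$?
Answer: $\frac{620}{37} \approx 16.757$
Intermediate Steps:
$T{\left(S,k \right)} = 7 - S k$
$\frac{T{\left(8,-3 \right)}}{170 + 200} \left(\left(-1\right) \left(-200\right)\right) = \frac{7 - 8 \left(-3\right)}{170 + 200} \left(\left(-1\right) \left(-200\right)\right) = \frac{7 + 24}{370} \cdot 200 = \frac{1}{370} \cdot 31 \cdot 200 = \frac{31}{370} \cdot 200 = \frac{620}{37}$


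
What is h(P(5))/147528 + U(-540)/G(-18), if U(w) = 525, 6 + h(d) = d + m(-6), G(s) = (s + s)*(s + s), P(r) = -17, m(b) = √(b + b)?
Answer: 119479/295056 + I*√3/73764 ≈ 0.40494 + 2.3481e-5*I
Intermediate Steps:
m(b) = √2*√b (m(b) = √(2*b) = √2*√b)
G(s) = 4*s² (G(s) = (2*s)*(2*s) = 4*s²)
h(d) = -6 + d + 2*I*√3 (h(d) = -6 + (d + √2*√(-6)) = -6 + (d + √2*(I*√6)) = -6 + (d + 2*I*√3) = -6 + d + 2*I*√3)
h(P(5))/147528 + U(-540)/G(-18) = (-6 - 17 + 2*I*√3)/147528 + 525/((4*(-18)²)) = (-23 + 2*I*√3)*(1/147528) + 525/((4*324)) = (-23/147528 + I*√3/73764) + 525/1296 = (-23/147528 + I*√3/73764) + 525*(1/1296) = (-23/147528 + I*√3/73764) + 175/432 = 119479/295056 + I*√3/73764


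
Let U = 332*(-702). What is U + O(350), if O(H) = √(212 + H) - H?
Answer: -233414 + √562 ≈ -2.3339e+5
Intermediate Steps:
U = -233064
U + O(350) = -233064 + (√(212 + 350) - 1*350) = -233064 + (√562 - 350) = -233064 + (-350 + √562) = -233414 + √562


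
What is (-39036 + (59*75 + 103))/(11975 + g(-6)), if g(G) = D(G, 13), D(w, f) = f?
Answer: -8627/2997 ≈ -2.8785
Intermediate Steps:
g(G) = 13
(-39036 + (59*75 + 103))/(11975 + g(-6)) = (-39036 + (59*75 + 103))/(11975 + 13) = (-39036 + (4425 + 103))/11988 = (-39036 + 4528)*(1/11988) = -34508*1/11988 = -8627/2997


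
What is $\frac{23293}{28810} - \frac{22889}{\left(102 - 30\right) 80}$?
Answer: $- \frac{52526441}{16594560} \approx -3.1653$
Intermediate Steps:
$\frac{23293}{28810} - \frac{22889}{\left(102 - 30\right) 80} = 23293 \cdot \frac{1}{28810} - \frac{22889}{72 \cdot 80} = \frac{23293}{28810} - \frac{22889}{5760} = - \frac{52526441}{16594560}$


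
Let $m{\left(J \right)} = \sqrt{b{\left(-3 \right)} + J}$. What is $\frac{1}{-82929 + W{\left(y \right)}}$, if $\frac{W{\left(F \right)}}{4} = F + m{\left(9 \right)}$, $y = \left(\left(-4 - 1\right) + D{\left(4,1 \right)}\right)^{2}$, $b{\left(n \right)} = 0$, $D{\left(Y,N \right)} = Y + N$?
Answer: $- \frac{1}{82917} \approx -1.206 \cdot 10^{-5}$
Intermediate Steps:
$D{\left(Y,N \right)} = N + Y$
$y = 0$ ($y = \left(\left(-4 - 1\right) + \left(1 + 4\right)\right)^{2} = \left(\left(-4 - 1\right) + 5\right)^{2} = \left(-5 + 5\right)^{2} = 0^{2} = 0$)
$m{\left(J \right)} = \sqrt{J}$ ($m{\left(J \right)} = \sqrt{0 + J} = \sqrt{J}$)
$W{\left(F \right)} = 12 + 4 F$ ($W{\left(F \right)} = 4 \left(F + \sqrt{9}\right) = 4 \left(F + 3\right) = 4 \left(3 + F\right) = 12 + 4 F$)
$\frac{1}{-82929 + W{\left(y \right)}} = \frac{1}{-82929 + \left(12 + 4 \cdot 0\right)} = \frac{1}{-82929 + \left(12 + 0\right)} = \frac{1}{-82929 + 12} = \frac{1}{-82917} = - \frac{1}{82917}$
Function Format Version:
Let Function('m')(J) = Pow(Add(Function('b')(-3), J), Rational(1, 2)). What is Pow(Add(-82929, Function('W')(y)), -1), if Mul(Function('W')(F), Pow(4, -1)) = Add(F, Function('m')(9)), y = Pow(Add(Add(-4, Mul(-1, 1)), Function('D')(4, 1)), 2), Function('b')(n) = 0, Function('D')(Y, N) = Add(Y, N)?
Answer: Rational(-1, 82917) ≈ -1.2060e-5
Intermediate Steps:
Function('D')(Y, N) = Add(N, Y)
y = 0 (y = Pow(Add(Add(-4, Mul(-1, 1)), Add(1, 4)), 2) = Pow(Add(Add(-4, -1), 5), 2) = Pow(Add(-5, 5), 2) = Pow(0, 2) = 0)
Function('m')(J) = Pow(J, Rational(1, 2)) (Function('m')(J) = Pow(Add(0, J), Rational(1, 2)) = Pow(J, Rational(1, 2)))
Function('W')(F) = Add(12, Mul(4, F)) (Function('W')(F) = Mul(4, Add(F, Pow(9, Rational(1, 2)))) = Mul(4, Add(F, 3)) = Mul(4, Add(3, F)) = Add(12, Mul(4, F)))
Pow(Add(-82929, Function('W')(y)), -1) = Pow(Add(-82929, Add(12, Mul(4, 0))), -1) = Pow(Add(-82929, Add(12, 0)), -1) = Pow(Add(-82929, 12), -1) = Pow(-82917, -1) = Rational(-1, 82917)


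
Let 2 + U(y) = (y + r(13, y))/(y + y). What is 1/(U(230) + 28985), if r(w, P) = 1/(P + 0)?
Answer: 105800/3066454301 ≈ 3.4502e-5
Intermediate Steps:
r(w, P) = 1/P
U(y) = -2 + (y + 1/y)/(2*y) (U(y) = -2 + (y + 1/y)/(y + y) = -2 + (y + 1/y)/((2*y)) = -2 + (y + 1/y)*(1/(2*y)) = -2 + (y + 1/y)/(2*y))
1/(U(230) + 28985) = 1/((-3/2 + (½)/230²) + 28985) = 1/((-3/2 + (½)*(1/52900)) + 28985) = 1/((-3/2 + 1/105800) + 28985) = 1/(-158699/105800 + 28985) = 1/(3066454301/105800) = 105800/3066454301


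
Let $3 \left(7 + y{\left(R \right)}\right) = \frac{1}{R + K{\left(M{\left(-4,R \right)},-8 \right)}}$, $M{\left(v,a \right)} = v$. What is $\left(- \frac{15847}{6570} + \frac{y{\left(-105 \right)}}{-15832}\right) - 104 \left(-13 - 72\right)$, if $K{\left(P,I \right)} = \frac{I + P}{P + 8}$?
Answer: $\frac{16546548922313}{1872292320} \approx 8837.6$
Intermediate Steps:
$K{\left(P,I \right)} = \frac{I + P}{8 + P}$
$y{\left(R \right)} = -7 + \frac{1}{3 \left(-3 + R\right)}$ ($y{\left(R \right)} = -7 + \frac{1}{3 \left(R + \frac{-8 - 4}{8 - 4}\right)} = -7 + \frac{1}{3 \left(R + \frac{1}{4} \left(-12\right)\right)} = -7 + \frac{1}{3 \left(R - 3\right)} = -7 + \frac{1}{3 \left(-3 + R\right)}$)
$\left(- \frac{15847}{6570} + \frac{y{\left(-105 \right)}}{-15832}\right) - 104 \left(-13 - 72\right) = \left(- \frac{15847}{6570} + \frac{\frac{1}{3} \frac{1}{-3 - 105} \left(64 - -2205\right)}{-15832}\right) - 104 \left(-13 - 72\right) = \left(\left(-15847\right) \frac{1}{6570} + \frac{64 + 2205}{3 \left(-108\right)} \left(- \frac{1}{15832}\right)\right) - -8840 = \left(- \frac{15847}{6570} + \frac{1}{3} \left(- \frac{1}{108}\right) 2269 \left(- \frac{1}{15832}\right)\right) + 8840 = \left(- \frac{15847}{6570} - - \frac{2269}{5129568}\right) + 8840 = \left(- \frac{15847}{6570} + \frac{2269}{5129568}\right) + 8840 = - \frac{4515186487}{1872292320} + 8840 = \frac{16546548922313}{1872292320}$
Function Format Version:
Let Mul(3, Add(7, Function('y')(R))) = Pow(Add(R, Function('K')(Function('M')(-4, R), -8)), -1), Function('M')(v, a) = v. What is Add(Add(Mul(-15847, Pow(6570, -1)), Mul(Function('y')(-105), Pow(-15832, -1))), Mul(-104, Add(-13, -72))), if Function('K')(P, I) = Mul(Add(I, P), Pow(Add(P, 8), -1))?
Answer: Rational(16546548922313, 1872292320) ≈ 8837.6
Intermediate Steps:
Function('K')(P, I) = Mul(Pow(Add(8, P), -1), Add(I, P)) (Function('K')(P, I) = Mul(Add(I, P), Pow(Add(8, P), -1)) = Mul(Pow(Add(8, P), -1), Add(I, P)))
Function('y')(R) = Add(-7, Mul(Rational(1, 3), Pow(Add(-3, R), -1))) (Function('y')(R) = Add(-7, Mul(Rational(1, 3), Pow(Add(R, Mul(Pow(Add(8, -4), -1), Add(-8, -4))), -1))) = Add(-7, Mul(Rational(1, 3), Pow(Add(R, Mul(Pow(4, -1), -12)), -1))) = Add(-7, Mul(Rational(1, 3), Pow(Add(R, Mul(Rational(1, 4), -12)), -1))) = Add(-7, Mul(Rational(1, 3), Pow(Add(R, -3), -1))) = Add(-7, Mul(Rational(1, 3), Pow(Add(-3, R), -1))))
Add(Add(Mul(-15847, Pow(6570, -1)), Mul(Function('y')(-105), Pow(-15832, -1))), Mul(-104, Add(-13, -72))) = Add(Add(Mul(-15847, Pow(6570, -1)), Mul(Mul(Rational(1, 3), Pow(Add(-3, -105), -1), Add(64, Mul(-21, -105))), Pow(-15832, -1))), Mul(-104, Add(-13, -72))) = Add(Add(Mul(-15847, Rational(1, 6570)), Mul(Mul(Rational(1, 3), Pow(-108, -1), Add(64, 2205)), Rational(-1, 15832))), Mul(-104, -85)) = Add(Add(Rational(-15847, 6570), Mul(Mul(Rational(1, 3), Rational(-1, 108), 2269), Rational(-1, 15832))), 8840) = Add(Add(Rational(-15847, 6570), Mul(Rational(-2269, 324), Rational(-1, 15832))), 8840) = Add(Add(Rational(-15847, 6570), Rational(2269, 5129568)), 8840) = Add(Rational(-4515186487, 1872292320), 8840) = Rational(16546548922313, 1872292320)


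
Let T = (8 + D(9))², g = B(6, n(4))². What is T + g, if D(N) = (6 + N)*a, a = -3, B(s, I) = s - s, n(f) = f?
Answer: 1369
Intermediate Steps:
B(s, I) = 0
D(N) = -18 - 3*N (D(N) = (6 + N)*(-3) = -18 - 3*N)
g = 0 (g = 0² = 0)
T = 1369 (T = (8 + (-18 - 3*9))² = (8 + (-18 - 27))² = (8 - 45)² = (-37)² = 1369)
T + g = 1369 + 0 = 1369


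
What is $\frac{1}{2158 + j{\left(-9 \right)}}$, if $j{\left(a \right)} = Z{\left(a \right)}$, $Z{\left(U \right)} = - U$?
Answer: $\frac{1}{2167} \approx 0.00046147$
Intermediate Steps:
$j{\left(a \right)} = - a$
$\frac{1}{2158 + j{\left(-9 \right)}} = \frac{1}{2158 - -9} = \frac{1}{2158 + 9} = \frac{1}{2167}$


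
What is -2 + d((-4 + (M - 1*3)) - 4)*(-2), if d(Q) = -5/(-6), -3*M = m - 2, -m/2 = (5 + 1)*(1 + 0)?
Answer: -11/3 ≈ -3.6667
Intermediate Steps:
m = -12 (m = -2*(5 + 1)*(1 + 0) = -12 ≈ -12.000)
M = 14/3 (M = -(-12 - 2)/3 = -1/3*(-14) = 14/3 ≈ 4.6667)
d(Q) = 5/6 (d(Q) = -5*(-1/6) = 5/6)
-2 + d((-4 + (M - 1*3)) - 4)*(-2) = -2 + (5/6)*(-2) = -2 - 5/3 = -11/3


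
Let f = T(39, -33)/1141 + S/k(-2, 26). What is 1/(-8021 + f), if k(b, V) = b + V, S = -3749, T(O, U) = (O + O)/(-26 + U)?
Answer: -1615656/13211557579 ≈ -0.00012229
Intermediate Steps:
T(O, U) = 2*O/(-26 + U) (T(O, U) = (2*O)/(-26 + U) = 2*O/(-26 + U))
k(b, V) = V + b
f = -252380803/1615656 (f = (2*39/(-26 - 33))/1141 - 3749/(26 - 2) = (2*39/(-59))*(1/1141) - 3749/24 = (2*39*(-1/59))*(1/1141) - 3749*1/24 = -78/59*1/1141 - 3749/24 = -78/67319 - 3749/24 = -252380803/1615656 ≈ -156.21)
1/(-8021 + f) = 1/(-8021 - 252380803/1615656) = 1/(-13211557579/1615656) = -1615656/13211557579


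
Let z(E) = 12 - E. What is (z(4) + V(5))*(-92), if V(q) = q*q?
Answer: -3036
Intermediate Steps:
V(q) = q²
(z(4) + V(5))*(-92) = ((12 - 1*4) + 5²)*(-92) = ((12 - 4) + 25)*(-92) = (8 + 25)*(-92) = 33*(-92) = -3036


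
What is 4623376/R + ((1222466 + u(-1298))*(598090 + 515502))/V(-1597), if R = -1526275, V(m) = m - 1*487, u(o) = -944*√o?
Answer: -519440362261550596/795189275 + 262807712*I*√1298/521 ≈ -6.5323e+8 + 1.8173e+7*I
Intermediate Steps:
V(m) = -487 + m (V(m) = m - 487 = -487 + m)
4623376/R + ((1222466 + u(-1298))*(598090 + 515502))/V(-1597) = 4623376/(-1526275) + ((1222466 - 944*I*√1298)*(598090 + 515502))/(-487 - 1597) = 4623376*(-1/1526275) + ((1222466 - 944*I*√1298)*1113592)/(-2084) = -4623376/1526275 + ((1222466 - 944*I*√1298)*1113592)*(-1/2084) = -4623376/1526275 + (1361328357872 - 1051230848*I*√1298)*(-1/2084) = -4623376/1526275 + (-340332089468/521 + 262807712*I*√1298/521) = -519440362261550596/795189275 + 262807712*I*√1298/521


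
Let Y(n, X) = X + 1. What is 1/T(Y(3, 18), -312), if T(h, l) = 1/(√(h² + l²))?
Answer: √97705 ≈ 312.58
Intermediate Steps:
Y(n, X) = 1 + X
T(h, l) = (h² + l²)^(-½)
1/T(Y(3, 18), -312) = 1/(((1 + 18)² + (-312)²)^(-½)) = 1/((19² + 97344)^(-½)) = 1/((361 + 97344)^(-½)) = 1/(97705^(-½)) = 1/(√97705/97705) = √97705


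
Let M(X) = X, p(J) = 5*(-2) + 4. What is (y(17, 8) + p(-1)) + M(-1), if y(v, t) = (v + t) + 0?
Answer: 18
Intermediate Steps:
y(v, t) = t + v (y(v, t) = (t + v) + 0 = t + v)
p(J) = -6 (p(J) = -10 + 4 = -6)
(y(17, 8) + p(-1)) + M(-1) = ((8 + 17) - 6) - 1 = (25 - 6) - 1 = 19 - 1 = 18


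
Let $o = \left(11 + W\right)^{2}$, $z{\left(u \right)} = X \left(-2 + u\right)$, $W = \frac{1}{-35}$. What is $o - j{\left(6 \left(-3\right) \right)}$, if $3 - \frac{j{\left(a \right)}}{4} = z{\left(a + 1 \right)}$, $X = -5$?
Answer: $\frac{598256}{1225} \approx 488.37$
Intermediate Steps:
$W = - \frac{1}{35} \approx -0.028571$
$z{\left(u \right)} = 10 - 5 u$ ($z{\left(u \right)} = - 5 \left(-2 + u\right) = 10 - 5 u$)
$j{\left(a \right)} = -8 + 20 a$ ($j{\left(a \right)} = 12 - 4 \left(10 - 5 \left(a + 1\right)\right) = 12 - 4 \left(10 - 5 \left(1 + a\right)\right) = 12 - 4 \left(10 - \left(5 + 5 a\right)\right) = 12 - 4 \left(5 - 5 a\right) = 12 + \left(-20 + 20 a\right) = -8 + 20 a$)
$o = \frac{147456}{1225}$ ($o = \left(11 - \frac{1}{35}\right)^{2} = \left(\frac{384}{35}\right)^{2} = \frac{147456}{1225} \approx 120.37$)
$o - j{\left(6 \left(-3\right) \right)} = \frac{147456}{1225} - \left(-8 + 20 \cdot 6 \left(-3\right)\right) = \frac{147456}{1225} - \left(-8 + 20 \left(-18\right)\right) = \frac{147456}{1225} - \left(-8 - 360\right) = \frac{147456}{1225} - -368 = \frac{147456}{1225} + 368 = \frac{598256}{1225}$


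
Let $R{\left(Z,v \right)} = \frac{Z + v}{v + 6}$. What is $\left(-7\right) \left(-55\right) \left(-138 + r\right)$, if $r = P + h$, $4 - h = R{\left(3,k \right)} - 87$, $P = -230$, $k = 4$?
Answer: $- \frac{213829}{2} \approx -1.0691 \cdot 10^{5}$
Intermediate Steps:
$R{\left(Z,v \right)} = \frac{Z + v}{6 + v}$
$h = \frac{903}{10}$ ($h = 4 - \left(\frac{3 + 4}{6 + 4} - 87\right) = 4 - \left(\frac{1}{10} \cdot 7 - 87\right) = 4 - \left(\frac{7}{10} - 87\right) = 4 - - \frac{863}{10} = 4 + \frac{863}{10} = \frac{903}{10} \approx 90.3$)
$r = - \frac{1397}{10}$ ($r = -230 + \frac{903}{10} = - \frac{1397}{10} \approx -139.7$)
$\left(-7\right) \left(-55\right) \left(-138 + r\right) = \left(-7\right) \left(-55\right) \left(-138 - \frac{1397}{10}\right) = 385 \left(- \frac{2777}{10}\right) = - \frac{213829}{2}$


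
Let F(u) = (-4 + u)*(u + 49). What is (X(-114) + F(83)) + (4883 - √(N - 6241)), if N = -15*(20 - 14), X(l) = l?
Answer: 15197 - I*√6331 ≈ 15197.0 - 79.568*I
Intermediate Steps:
F(u) = (-4 + u)*(49 + u)
N = -90 (N = -15*6 = -90)
(X(-114) + F(83)) + (4883 - √(N - 6241)) = (-114 + (-196 + 83² + 45*83)) + (4883 - √(-90 - 6241)) = (-114 + (-196 + 6889 + 3735)) + (4883 - √(-6331)) = (-114 + 10428) + (4883 - I*√6331) = 10314 + (4883 - I*√6331) = 15197 - I*√6331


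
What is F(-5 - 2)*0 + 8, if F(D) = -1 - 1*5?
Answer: 8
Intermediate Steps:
F(D) = -6 (F(D) = -1 - 5 = -6)
F(-5 - 2)*0 + 8 = -6*0 + 8 = 0 + 8 = 8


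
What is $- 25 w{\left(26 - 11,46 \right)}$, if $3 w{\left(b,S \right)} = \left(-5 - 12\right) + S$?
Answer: $- \frac{725}{3} \approx -241.67$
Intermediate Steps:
$w{\left(b,S \right)} = - \frac{17}{3} + \frac{S}{3}$ ($w{\left(b,S \right)} = \frac{\left(-5 - 12\right) + S}{3} = \frac{-17 + S}{3} = - \frac{17}{3} + \frac{S}{3}$)
$- 25 w{\left(26 - 11,46 \right)} = - 25 \left(- \frac{17}{3} + \frac{1}{3} \cdot 46\right) = - 25 \left(- \frac{17}{3} + \frac{46}{3}\right) = \left(-25\right) \frac{29}{3} = - \frac{725}{3}$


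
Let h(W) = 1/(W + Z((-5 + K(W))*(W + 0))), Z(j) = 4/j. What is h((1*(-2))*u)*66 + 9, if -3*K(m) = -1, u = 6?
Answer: 579/167 ≈ 3.4671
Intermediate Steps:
K(m) = 1/3 (K(m) = -1/3*(-1) = 1/3)
h(W) = 1/(W - 6/(7*W)) (h(W) = 1/(W + 4/(((-5 + 1/3)*(W + 0)))) = 1/(W + 4/((-14*W/3))) = 1/(W + 4*(-3/(14*W))) = 1/(W - 6/(7*W)))
h((1*(-2))*u)*66 + 9 = (7*((1*(-2))*6)/(-6 + 7*((1*(-2))*6)**2))*66 + 9 = (7*(-2*6)/(-6 + 7*(-2*6)**2))*66 + 9 = (7*(-12)/(-6 + 7*(-12)**2))*66 + 9 = (7*(-12)/(-6 + 7*144))*66 + 9 = (7*(-12)/(-6 + 1008))*66 + 9 = (7*(-12)/1002)*66 + 9 = (7*(-12)*(1/1002))*66 + 9 = -14/167*66 + 9 = -924/167 + 9 = 579/167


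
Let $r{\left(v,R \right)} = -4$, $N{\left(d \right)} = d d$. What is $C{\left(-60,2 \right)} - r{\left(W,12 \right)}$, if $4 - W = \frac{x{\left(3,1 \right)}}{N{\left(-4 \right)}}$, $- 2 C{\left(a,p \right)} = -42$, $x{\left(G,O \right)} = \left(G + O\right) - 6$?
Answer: $25$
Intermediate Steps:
$N{\left(d \right)} = d^{2}$
$x{\left(G,O \right)} = -6 + G + O$
$C{\left(a,p \right)} = 21$ ($C{\left(a,p \right)} = \left(- \frac{1}{2}\right) \left(-42\right) = 21$)
$W = \frac{33}{8}$ ($W = 4 - \frac{-6 + 3 + 1}{\left(-4\right)^{2}} = 4 - - \frac{2}{16} = 4 - \left(-2\right) \frac{1}{16} = 4 - - \frac{1}{8} = 4 + \frac{1}{8} = \frac{33}{8} \approx 4.125$)
$C{\left(-60,2 \right)} - r{\left(W,12 \right)} = 21 - -4 = 21 + 4 = 25$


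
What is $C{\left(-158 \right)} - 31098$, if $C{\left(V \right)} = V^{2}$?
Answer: $-6134$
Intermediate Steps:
$C{\left(-158 \right)} - 31098 = \left(-158\right)^{2} - 31098 = 24964 - 31098 = -6134$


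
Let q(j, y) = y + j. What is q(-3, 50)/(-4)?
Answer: -47/4 ≈ -11.750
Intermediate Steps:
q(j, y) = j + y
q(-3, 50)/(-4) = (-3 + 50)/(-4) = -¼*47 = -47/4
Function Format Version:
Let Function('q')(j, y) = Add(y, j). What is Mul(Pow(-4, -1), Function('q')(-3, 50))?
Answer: Rational(-47, 4) ≈ -11.750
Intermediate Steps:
Function('q')(j, y) = Add(j, y)
Mul(Pow(-4, -1), Function('q')(-3, 50)) = Mul(Pow(-4, -1), Add(-3, 50)) = Mul(Rational(-1, 4), 47) = Rational(-47, 4)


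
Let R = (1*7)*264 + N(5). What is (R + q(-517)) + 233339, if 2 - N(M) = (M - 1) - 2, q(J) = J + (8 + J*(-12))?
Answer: 240882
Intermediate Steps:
q(J) = 8 - 11*J (q(J) = J + (8 - 12*J) = 8 - 11*J)
N(M) = 5 - M (N(M) = 2 - ((M - 1) - 2) = 2 - ((-1 + M) - 2) = 2 - (-3 + M) = 2 + (3 - M) = 5 - M)
R = 1848 (R = (1*7)*264 + (5 - 1*5) = 7*264 + (5 - 5) = 1848 + 0 = 1848)
(R + q(-517)) + 233339 = (1848 + (8 - 11*(-517))) + 233339 = (1848 + (8 + 5687)) + 233339 = (1848 + 5695) + 233339 = 7543 + 233339 = 240882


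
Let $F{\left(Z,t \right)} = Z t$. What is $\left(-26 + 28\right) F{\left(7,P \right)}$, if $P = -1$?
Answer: $-14$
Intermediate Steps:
$\left(-26 + 28\right) F{\left(7,P \right)} = \left(-26 + 28\right) 7 \left(-1\right) = 2 \left(-7\right) = -14$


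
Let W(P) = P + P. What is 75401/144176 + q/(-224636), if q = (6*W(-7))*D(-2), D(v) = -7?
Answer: 4213250887/8096779984 ≈ 0.52036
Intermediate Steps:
W(P) = 2*P
q = 588 (q = (6*(2*(-7)))*(-7) = (6*(-14))*(-7) = -84*(-7) = 588)
75401/144176 + q/(-224636) = 75401/144176 + 588/(-224636) = 75401*(1/144176) + 588*(-1/224636) = 75401/144176 - 147/56159 = 4213250887/8096779984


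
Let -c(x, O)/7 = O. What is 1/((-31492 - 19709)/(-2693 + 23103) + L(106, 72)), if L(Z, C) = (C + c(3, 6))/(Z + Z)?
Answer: -540865/1280289 ≈ -0.42246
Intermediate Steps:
c(x, O) = -7*O
L(Z, C) = (-42 + C)/(2*Z) (L(Z, C) = (C - 7*6)/(Z + Z) = (C - 42)/((2*Z)) = (-42 + C)*(1/(2*Z)) = (-42 + C)/(2*Z))
1/((-31492 - 19709)/(-2693 + 23103) + L(106, 72)) = 1/((-31492 - 19709)/(-2693 + 23103) + (1/2)*(-42 + 72)/106) = 1/(-51201/20410 + (1/2)*(1/106)*30) = 1/(-51201*1/20410 + 15/106) = 1/(-51201/20410 + 15/106) = 1/(-1280289/540865) = -540865/1280289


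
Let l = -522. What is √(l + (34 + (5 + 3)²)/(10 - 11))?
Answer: 2*I*√155 ≈ 24.9*I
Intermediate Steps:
√(l + (34 + (5 + 3)²)/(10 - 11)) = √(-522 + (34 + (5 + 3)²)/(10 - 11)) = √(-522 + (34 + 8²)/(-1)) = √(-522 + (34 + 64)*(-1)) = √(-522 + 98*(-1)) = √(-522 - 98) = √(-620) = 2*I*√155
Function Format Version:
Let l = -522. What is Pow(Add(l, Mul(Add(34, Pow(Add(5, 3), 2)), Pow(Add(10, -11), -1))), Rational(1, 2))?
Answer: Mul(2, I, Pow(155, Rational(1, 2))) ≈ Mul(24.900, I)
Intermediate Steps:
Pow(Add(l, Mul(Add(34, Pow(Add(5, 3), 2)), Pow(Add(10, -11), -1))), Rational(1, 2)) = Pow(Add(-522, Mul(Add(34, Pow(Add(5, 3), 2)), Pow(Add(10, -11), -1))), Rational(1, 2)) = Pow(Add(-522, Mul(Add(34, Pow(8, 2)), Pow(-1, -1))), Rational(1, 2)) = Pow(Add(-522, Mul(Add(34, 64), -1)), Rational(1, 2)) = Pow(Add(-522, Mul(98, -1)), Rational(1, 2)) = Pow(Add(-522, -98), Rational(1, 2)) = Pow(-620, Rational(1, 2)) = Mul(2, I, Pow(155, Rational(1, 2)))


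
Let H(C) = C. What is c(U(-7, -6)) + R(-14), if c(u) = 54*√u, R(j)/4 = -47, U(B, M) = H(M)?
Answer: -188 + 54*I*√6 ≈ -188.0 + 132.27*I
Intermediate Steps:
U(B, M) = M
R(j) = -188 (R(j) = 4*(-47) = -188)
c(U(-7, -6)) + R(-14) = 54*√(-6) - 188 = 54*(I*√6) - 188 = 54*I*√6 - 188 = -188 + 54*I*√6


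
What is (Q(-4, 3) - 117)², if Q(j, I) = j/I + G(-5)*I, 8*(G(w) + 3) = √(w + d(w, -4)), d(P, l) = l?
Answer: 9338407/576 - 573*I/2 ≈ 16213.0 - 286.5*I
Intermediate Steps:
G(w) = -3 + √(-4 + w)/8 (G(w) = -3 + √(w - 4)/8 = -3 + √(-4 + w)/8)
Q(j, I) = I*(-3 + 3*I/8) + j/I (Q(j, I) = j/I + (-3 + √(-4 - 5)/8)*I = j/I + (-3 + √(-9)/8)*I = j/I + (-3 + (3*I)/8)*I = j/I + (-3 + 3*I/8)*I = j/I + I*(-3 + 3*I/8) = I*(-3 + 3*I/8) + j/I)
(Q(-4, 3) - 117)² = ((-4 + (⅛)*3²*(-24 + 3*I))/3 - 117)² = ((-4 + (⅛)*9*(-24 + 3*I))/3 - 117)² = ((-4 + (-27 + 27*I/8))/3 - 117)² = ((-31 + 27*I/8)/3 - 117)² = ((-31/3 + 9*I/8) - 117)² = (-382/3 + 9*I/8)²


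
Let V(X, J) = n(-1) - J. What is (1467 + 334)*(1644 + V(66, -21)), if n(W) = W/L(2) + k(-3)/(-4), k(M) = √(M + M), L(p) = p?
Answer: 5995529/2 - 1801*I*√6/4 ≈ 2.9978e+6 - 1102.9*I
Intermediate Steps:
k(M) = √2*√M (k(M) = √(2*M) = √2*√M)
n(W) = W/2 - I*√6/4 (n(W) = W/2 + (√2*√(-3))/(-4) = W*(½) + (√2*(I*√3))*(-¼) = W/2 + (I*√6)*(-¼) = W/2 - I*√6/4)
V(X, J) = -½ - J - I*√6/4 (V(X, J) = ((½)*(-1) - I*√6/4) - J = (-½ - I*√6/4) - J = -½ - J - I*√6/4)
(1467 + 334)*(1644 + V(66, -21)) = (1467 + 334)*(1644 + (-½ - 1*(-21) - I*√6/4)) = 1801*(1644 + (-½ + 21 - I*√6/4)) = 1801*(1644 + (41/2 - I*√6/4)) = 1801*(3329/2 - I*√6/4) = 5995529/2 - 1801*I*√6/4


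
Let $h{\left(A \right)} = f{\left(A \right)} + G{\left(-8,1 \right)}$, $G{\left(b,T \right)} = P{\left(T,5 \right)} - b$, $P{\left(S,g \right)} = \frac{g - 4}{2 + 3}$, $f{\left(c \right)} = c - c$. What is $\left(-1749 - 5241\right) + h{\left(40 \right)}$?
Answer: $- \frac{34909}{5} \approx -6981.8$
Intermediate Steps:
$f{\left(c \right)} = 0$
$P{\left(S,g \right)} = - \frac{4}{5} + \frac{g}{5}$ ($P{\left(S,g \right)} = \frac{-4 + g}{5} = \left(-4 + g\right) \frac{1}{5} = - \frac{4}{5} + \frac{g}{5}$)
$G{\left(b,T \right)} = \frac{1}{5} - b$ ($G{\left(b,T \right)} = \left(- \frac{4}{5} + \frac{1}{5} \cdot 5\right) - b = \left(- \frac{4}{5} + 1\right) - b = \frac{1}{5} - b$)
$h{\left(A \right)} = \frac{41}{5}$ ($h{\left(A \right)} = 0 + \left(\frac{1}{5} - -8\right) = 0 + \left(\frac{1}{5} + 8\right) = 0 + \frac{41}{5} = \frac{41}{5}$)
$\left(-1749 - 5241\right) + h{\left(40 \right)} = \left(-1749 - 5241\right) + \frac{41}{5} = -6990 + \frac{41}{5} = - \frac{34909}{5}$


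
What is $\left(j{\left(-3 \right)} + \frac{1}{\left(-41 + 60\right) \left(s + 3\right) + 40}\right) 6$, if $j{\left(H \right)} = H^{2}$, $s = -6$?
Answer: $\frac{912}{17} \approx 53.647$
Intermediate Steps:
$\left(j{\left(-3 \right)} + \frac{1}{\left(-41 + 60\right) \left(s + 3\right) + 40}\right) 6 = \left(\left(-3\right)^{2} + \frac{1}{\left(-41 + 60\right) \left(-6 + 3\right) + 40}\right) 6 = \left(9 + \frac{1}{19 \left(-3\right) + 40}\right) 6 = \left(9 + \frac{1}{-57 + 40}\right) 6 = \left(9 + \frac{1}{-17}\right) 6 = \left(9 - \frac{1}{17}\right) 6 = \frac{152}{17} \cdot 6 = \frac{912}{17}$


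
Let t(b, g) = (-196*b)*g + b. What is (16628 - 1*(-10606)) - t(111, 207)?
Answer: 4530615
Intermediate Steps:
t(b, g) = b - 196*b*g (t(b, g) = -196*b*g + b = b - 196*b*g)
(16628 - 1*(-10606)) - t(111, 207) = (16628 - 1*(-10606)) - 111*(1 - 196*207) = (16628 + 10606) - 111*(1 - 40572) = 27234 - 111*(-40571) = 27234 - 1*(-4503381) = 27234 + 4503381 = 4530615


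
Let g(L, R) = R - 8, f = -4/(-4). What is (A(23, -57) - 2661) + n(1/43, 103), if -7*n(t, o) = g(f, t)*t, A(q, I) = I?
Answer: -5025533/1849 ≈ -2718.0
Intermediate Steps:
f = 1 (f = -4*(-¼) = 1)
g(L, R) = -8 + R
n(t, o) = -t*(-8 + t)/7 (n(t, o) = -(-8 + t)*t/7 = -t*(-8 + t)/7)
(A(23, -57) - 2661) + n(1/43, 103) = (-57 - 2661) + (⅐)*(8 - 1/43)/43 = -2718 + (⅐)*(1/43)*(8 - 1*1/43) = -2718 + (⅐)*(1/43)*(8 - 1/43) = -2718 + (⅐)*(1/43)*(343/43) = -2718 + 49/1849 = -5025533/1849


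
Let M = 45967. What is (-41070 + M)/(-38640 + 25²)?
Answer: -4897/38015 ≈ -0.12882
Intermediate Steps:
(-41070 + M)/(-38640 + 25²) = (-41070 + 45967)/(-38640 + 25²) = 4897/(-38640 + 625) = 4897/(-38015) = 4897*(-1/38015) = -4897/38015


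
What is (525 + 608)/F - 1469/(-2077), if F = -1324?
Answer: -408285/2749948 ≈ -0.14847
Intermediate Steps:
(525 + 608)/F - 1469/(-2077) = (525 + 608)/(-1324) - 1469/(-2077) = 1133*(-1/1324) - 1469*(-1/2077) = -1133/1324 + 1469/2077 = -408285/2749948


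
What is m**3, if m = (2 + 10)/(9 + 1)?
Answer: 216/125 ≈ 1.7280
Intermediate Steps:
m = 6/5 (m = 12/10 = 12*(1/10) = 6/5 ≈ 1.2000)
m**3 = (6/5)**3 = 216/125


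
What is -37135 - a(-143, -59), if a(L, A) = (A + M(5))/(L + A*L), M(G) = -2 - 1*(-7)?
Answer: -153998818/4147 ≈ -37135.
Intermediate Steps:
M(G) = 5 (M(G) = -2 + 7 = 5)
a(L, A) = (5 + A)/(L + A*L) (a(L, A) = (A + 5)/(L + A*L) = (5 + A)/(L + A*L))
-37135 - a(-143, -59) = -37135 - (5 - 59)/((-143)*(1 - 59)) = -37135 - (-1)*(-54)/(143*(-58)) = -37135 - (-1)*(-1)*(-54)/(143*58) = -37135 - 1*(-27/4147) = -37135 + 27/4147 = -153998818/4147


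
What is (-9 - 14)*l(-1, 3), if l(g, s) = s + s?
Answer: -138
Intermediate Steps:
l(g, s) = 2*s
(-9 - 14)*l(-1, 3) = (-9 - 14)*(2*3) = -23*6 = -138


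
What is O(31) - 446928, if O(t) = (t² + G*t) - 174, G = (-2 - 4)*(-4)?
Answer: -445397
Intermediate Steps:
G = 24 (G = -6*(-4) = 24)
O(t) = -174 + t² + 24*t (O(t) = (t² + 24*t) - 174 = -174 + t² + 24*t)
O(31) - 446928 = (-174 + 31² + 24*31) - 446928 = (-174 + 961 + 744) - 446928 = 1531 - 446928 = -445397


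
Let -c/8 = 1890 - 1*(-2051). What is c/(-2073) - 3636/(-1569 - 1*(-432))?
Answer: 14461588/785667 ≈ 18.407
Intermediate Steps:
c = -31528 (c = -8*(1890 - 1*(-2051)) = -8*(1890 + 2051) = -8*3941 = -31528)
c/(-2073) - 3636/(-1569 - 1*(-432)) = -31528/(-2073) - 3636/(-1569 - 1*(-432)) = -31528*(-1/2073) - 3636/(-1569 + 432) = 31528/2073 - 3636/(-1137) = 31528/2073 - 3636*(-1/1137) = 31528/2073 + 1212/379 = 14461588/785667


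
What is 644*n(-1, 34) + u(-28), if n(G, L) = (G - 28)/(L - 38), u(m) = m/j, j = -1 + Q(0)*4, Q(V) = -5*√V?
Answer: 4697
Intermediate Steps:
j = -1 (j = -1 - 5*√0*4 = -1 - 5*0*4 = -1 + 0*4 = -1 + 0 = -1)
u(m) = -m (u(m) = m/(-1) = m*(-1) = -m)
n(G, L) = (-28 + G)/(-38 + L)
644*n(-1, 34) + u(-28) = 644*((-28 - 1)/(-38 + 34)) - 1*(-28) = 644*(-29/(-4)) + 28 = 644*(-¼*(-29)) + 28 = 644*(29/4) + 28 = 4669 + 28 = 4697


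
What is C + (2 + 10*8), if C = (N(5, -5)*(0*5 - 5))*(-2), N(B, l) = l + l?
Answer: -18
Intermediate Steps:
N(B, l) = 2*l
C = -100 (C = ((2*(-5))*(0*5 - 5))*(-2) = -10*(0 - 5)*(-2) = -10*(-5)*(-2) = 50*(-2) = -100)
C + (2 + 10*8) = -100 + (2 + 10*8) = -100 + (2 + 80) = -100 + 82 = -18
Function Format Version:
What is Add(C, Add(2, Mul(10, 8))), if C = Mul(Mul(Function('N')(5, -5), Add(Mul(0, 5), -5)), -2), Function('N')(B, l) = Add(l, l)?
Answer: -18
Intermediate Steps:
Function('N')(B, l) = Mul(2, l)
C = -100 (C = Mul(Mul(Mul(2, -5), Add(Mul(0, 5), -5)), -2) = Mul(Mul(-10, Add(0, -5)), -2) = Mul(Mul(-10, -5), -2) = Mul(50, -2) = -100)
Add(C, Add(2, Mul(10, 8))) = Add(-100, Add(2, Mul(10, 8))) = Add(-100, Add(2, 80)) = Add(-100, 82) = -18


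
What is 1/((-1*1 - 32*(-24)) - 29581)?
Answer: -1/28814 ≈ -3.4705e-5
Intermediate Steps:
1/((-1*1 - 32*(-24)) - 29581) = 1/((-1 + 768) - 29581) = 1/(767 - 29581) = 1/(-28814) = -1/28814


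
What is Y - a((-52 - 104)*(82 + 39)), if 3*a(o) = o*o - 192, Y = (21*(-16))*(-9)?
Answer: -118764704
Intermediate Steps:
Y = 3024 (Y = -336*(-9) = 3024)
a(o) = -64 + o²/3 (a(o) = (o*o - 192)/3 = (o² - 192)/3 = (-192 + o²)/3 = -64 + o²/3)
Y - a((-52 - 104)*(82 + 39)) = 3024 - (-64 + ((-52 - 104)*(82 + 39))²/3) = 3024 - (-64 + (-156*121)²/3) = 3024 - (-64 + (⅓)*(-18876)²) = 3024 - (-64 + (⅓)*356303376) = 3024 - (-64 + 118767792) = 3024 - 1*118767728 = 3024 - 118767728 = -118764704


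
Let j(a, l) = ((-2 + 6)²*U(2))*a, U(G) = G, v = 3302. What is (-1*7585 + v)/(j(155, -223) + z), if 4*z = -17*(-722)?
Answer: -8566/16057 ≈ -0.53347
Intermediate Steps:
j(a, l) = 32*a (j(a, l) = ((-2 + 6)²*2)*a = (4²*2)*a = (16*2)*a = 32*a)
z = 6137/2 (z = (-17*(-722))/4 = (¼)*12274 = 6137/2 ≈ 3068.5)
(-1*7585 + v)/(j(155, -223) + z) = (-1*7585 + 3302)/(32*155 + 6137/2) = (-7585 + 3302)/(4960 + 6137/2) = -4283/16057/2 = -4283*2/16057 = -8566/16057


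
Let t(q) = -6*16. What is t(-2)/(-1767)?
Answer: 32/589 ≈ 0.054329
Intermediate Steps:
t(q) = -96
t(-2)/(-1767) = -96/(-1767) = -96*(-1/1767) = 32/589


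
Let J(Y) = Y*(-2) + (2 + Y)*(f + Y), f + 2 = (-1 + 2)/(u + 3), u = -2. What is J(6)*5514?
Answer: 154392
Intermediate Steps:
f = -1 (f = -2 + (-1 + 2)/(-2 + 3) = -2 + 1/1 = -2 + 1*1 = -2 + 1 = -1)
J(Y) = -2*Y + (-1 + Y)*(2 + Y) (J(Y) = Y*(-2) + (2 + Y)*(-1 + Y) = -2*Y + (-1 + Y)*(2 + Y))
J(6)*5514 = (-2 + 6² - 1*6)*5514 = (-2 + 36 - 6)*5514 = 28*5514 = 154392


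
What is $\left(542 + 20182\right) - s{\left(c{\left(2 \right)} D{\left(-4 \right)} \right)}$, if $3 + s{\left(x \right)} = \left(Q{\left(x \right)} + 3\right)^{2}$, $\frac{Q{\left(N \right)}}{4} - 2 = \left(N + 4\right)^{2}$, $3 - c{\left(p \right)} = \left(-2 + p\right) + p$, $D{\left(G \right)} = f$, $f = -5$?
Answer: $20502$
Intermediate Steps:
$D{\left(G \right)} = -5$
$c{\left(p \right)} = 5 - 2 p$ ($c{\left(p \right)} = 3 - \left(\left(-2 + p\right) + p\right) = 3 - \left(-2 + 2 p\right) = 5 - 2 p$)
$Q{\left(N \right)} = 8 + 4 \left(4 + N\right)^{2}$ ($Q{\left(N \right)} = 8 + 4 \left(N + 4\right)^{2} = 8 + 4 \left(4 + N\right)^{2}$)
$s{\left(x \right)} = -3 + \left(11 + 4 \left(4 + x\right)^{2}\right)^{2}$ ($s{\left(x \right)} = -3 + \left(\left(8 + 4 \left(4 + x\right)^{2}\right) + 3\right)^{2} = -3 + \left(11 + 4 \left(4 + x\right)^{2}\right)^{2}$)
$\left(542 + 20182\right) - s{\left(c{\left(2 \right)} D{\left(-4 \right)} \right)} = \left(542 + 20182\right) - \left(-3 + \left(11 + 4 \left(4 + \left(5 - 4\right) \left(-5\right)\right)^{2}\right)^{2}\right) = 20724 - \left(-3 + \left(11 + 4 \left(4 + \left(5 - 4\right) \left(-5\right)\right)^{2}\right)^{2}\right) = 20724 - \left(-3 + \left(11 + 4 \left(4 + 1 \left(-5\right)\right)^{2}\right)^{2}\right) = 20724 - \left(-3 + \left(11 + 4 \left(4 - 5\right)^{2}\right)^{2}\right) = 20724 - \left(-3 + \left(11 + 4 \left(-1\right)^{2}\right)^{2}\right) = 20724 - \left(-3 + \left(11 + 4 \cdot 1\right)^{2}\right) = 20724 - \left(-3 + \left(11 + 4\right)^{2}\right) = 20724 - \left(-3 + 15^{2}\right) = 20724 - \left(-3 + 225\right) = 20724 - 222 = 20502$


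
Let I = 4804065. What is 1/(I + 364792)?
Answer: 1/5168857 ≈ 1.9347e-7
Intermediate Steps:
1/(I + 364792) = 1/(4804065 + 364792) = 1/5168857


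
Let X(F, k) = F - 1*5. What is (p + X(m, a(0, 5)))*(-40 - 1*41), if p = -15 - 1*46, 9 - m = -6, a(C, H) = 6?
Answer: 4131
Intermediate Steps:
m = 15 (m = 9 - 1*(-6) = 9 + 6 = 15)
p = -61 (p = -15 - 46 = -61)
X(F, k) = -5 + F (X(F, k) = F - 5 = -5 + F)
(p + X(m, a(0, 5)))*(-40 - 1*41) = (-61 + (-5 + 15))*(-40 - 1*41) = (-61 + 10)*(-40 - 41) = -51*(-81) = 4131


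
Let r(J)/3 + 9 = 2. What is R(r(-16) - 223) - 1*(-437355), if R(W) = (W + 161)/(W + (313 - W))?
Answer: 136892032/313 ≈ 4.3735e+5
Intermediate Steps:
r(J) = -21 (r(J) = -27 + 3*2 = -27 + 6 = -21)
R(W) = 161/313 + W/313 (R(W) = (161 + W)/313 = (161 + W)*(1/313) = 161/313 + W/313)
R(r(-16) - 223) - 1*(-437355) = (161/313 + (-21 - 223)/313) - 1*(-437355) = (161/313 + (1/313)*(-244)) + 437355 = (161/313 - 244/313) + 437355 = -83/313 + 437355 = 136892032/313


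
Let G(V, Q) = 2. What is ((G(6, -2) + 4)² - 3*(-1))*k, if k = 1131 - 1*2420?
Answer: -50271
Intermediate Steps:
k = -1289 (k = 1131 - 2420 = -1289)
((G(6, -2) + 4)² - 3*(-1))*k = ((2 + 4)² - 3*(-1))*(-1289) = (6² + 3)*(-1289) = (36 + 3)*(-1289) = 39*(-1289) = -50271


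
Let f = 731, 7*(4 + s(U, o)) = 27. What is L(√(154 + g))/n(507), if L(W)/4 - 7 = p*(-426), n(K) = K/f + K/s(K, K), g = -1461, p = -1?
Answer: -316523/648453 ≈ -0.48812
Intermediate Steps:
s(U, o) = -⅐ (s(U, o) = -4 + (⅐)*27 = -4 + 27/7 = -⅐)
n(K) = -5116*K/731 (n(K) = K/731 + K/(-⅐) = K*(1/731) + K*(-7) = K/731 - 7*K = -5116*K/731)
L(W) = 1732 (L(W) = 28 + 4*(-1*(-426)) = 28 + 4*426 = 28 + 1704 = 1732)
L(√(154 + g))/n(507) = 1732/((-5116/731*507)) = 1732/(-2593812/731) = 1732*(-731/2593812) = -316523/648453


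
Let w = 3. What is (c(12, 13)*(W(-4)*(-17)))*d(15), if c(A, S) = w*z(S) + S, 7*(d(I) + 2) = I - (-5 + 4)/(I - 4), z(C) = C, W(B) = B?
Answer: 42432/77 ≈ 551.06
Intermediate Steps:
d(I) = -2 + I/7 + 1/(7*(-4 + I)) (d(I) = -2 + (I - (-5 + 4)/(I - 4))/7 = -2 + (I - (-1)/(-4 + I))/7 = -2 + (I + 1/(-4 + I))/7 = -2 + (I/7 + 1/(7*(-4 + I))) = -2 + I/7 + 1/(7*(-4 + I)))
c(A, S) = 4*S (c(A, S) = 3*S + S = 4*S)
(c(12, 13)*(W(-4)*(-17)))*d(15) = ((4*13)*(-4*(-17)))*((57 + 15**2 - 18*15)/(7*(-4 + 15))) = (52*68)*((1/7)*(57 + 225 - 270)/11) = 3536*((1/7)*(1/11)*12) = 3536*(12/77) = 42432/77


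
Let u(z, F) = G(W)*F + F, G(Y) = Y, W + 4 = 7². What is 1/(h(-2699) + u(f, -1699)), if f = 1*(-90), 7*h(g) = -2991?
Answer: -7/550069 ≈ -1.2726e-5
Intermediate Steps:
h(g) = -2991/7 (h(g) = (⅐)*(-2991) = -2991/7)
W = 45 (W = -4 + 7² = -4 + 49 = 45)
f = -90
u(z, F) = 46*F (u(z, F) = 45*F + F = 46*F)
1/(h(-2699) + u(f, -1699)) = 1/(-2991/7 + 46*(-1699)) = 1/(-2991/7 - 78154) = 1/(-550069/7) = -7/550069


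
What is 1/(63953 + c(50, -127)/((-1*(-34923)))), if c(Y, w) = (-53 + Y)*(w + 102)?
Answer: 11641/744476898 ≈ 1.5636e-5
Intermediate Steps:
c(Y, w) = (-53 + Y)*(102 + w)
1/(63953 + c(50, -127)/((-1*(-34923)))) = 1/(63953 + (-5406 - 53*(-127) + 102*50 + 50*(-127))/((-1*(-34923)))) = 1/(63953 + (-5406 + 6731 + 5100 - 6350)/34923) = 1/(63953 + 75*(1/34923)) = 1/(63953 + 25/11641) = 1/(744476898/11641) = 11641/744476898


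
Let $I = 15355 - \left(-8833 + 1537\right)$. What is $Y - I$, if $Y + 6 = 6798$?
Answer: $-15859$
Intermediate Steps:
$I = 22651$ ($I = 15355 - -7296 = 15355 + 7296 = 22651$)
$Y = 6792$ ($Y = -6 + 6798 = 6792$)
$Y - I = 6792 - 22651 = -15859$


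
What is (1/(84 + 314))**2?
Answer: 1/158404 ≈ 6.3130e-6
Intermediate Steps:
(1/(84 + 314))**2 = (1/398)**2 = 1/158404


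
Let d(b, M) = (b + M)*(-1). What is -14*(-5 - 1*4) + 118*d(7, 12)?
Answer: -2116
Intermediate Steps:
d(b, M) = -M - b (d(b, M) = (M + b)*(-1) = -M - b)
-14*(-5 - 1*4) + 118*d(7, 12) = -14*(-5 - 1*4) + 118*(-1*12 - 1*7) = -14*(-5 - 4) + 118*(-12 - 7) = -14*(-9) + 118*(-19) = 126 - 2242 = -2116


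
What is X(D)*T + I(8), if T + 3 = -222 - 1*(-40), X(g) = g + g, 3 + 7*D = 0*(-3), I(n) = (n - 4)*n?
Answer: 1334/7 ≈ 190.57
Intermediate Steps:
I(n) = n*(-4 + n) (I(n) = (-4 + n)*n = n*(-4 + n))
D = -3/7 (D = -3/7 + (0*(-3))/7 = -3/7 + (⅐)*0 = -3/7 + 0 = -3/7 ≈ -0.42857)
X(g) = 2*g
T = -185 (T = -3 + (-222 - 1*(-40)) = -3 + (-222 + 40) = -3 - 182 = -185)
X(D)*T + I(8) = (2*(-3/7))*(-185) + 8*(-4 + 8) = -6/7*(-185) + 8*4 = 1110/7 + 32 = 1334/7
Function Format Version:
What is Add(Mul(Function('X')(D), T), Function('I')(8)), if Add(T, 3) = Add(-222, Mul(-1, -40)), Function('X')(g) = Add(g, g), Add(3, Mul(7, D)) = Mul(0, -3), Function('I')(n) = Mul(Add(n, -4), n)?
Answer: Rational(1334, 7) ≈ 190.57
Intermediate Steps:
Function('I')(n) = Mul(n, Add(-4, n)) (Function('I')(n) = Mul(Add(-4, n), n) = Mul(n, Add(-4, n)))
D = Rational(-3, 7) (D = Add(Rational(-3, 7), Mul(Rational(1, 7), Mul(0, -3))) = Add(Rational(-3, 7), Mul(Rational(1, 7), 0)) = Add(Rational(-3, 7), 0) = Rational(-3, 7) ≈ -0.42857)
Function('X')(g) = Mul(2, g)
T = -185 (T = Add(-3, Add(-222, Mul(-1, -40))) = Add(-3, Add(-222, 40)) = Add(-3, -182) = -185)
Add(Mul(Function('X')(D), T), Function('I')(8)) = Add(Mul(Mul(2, Rational(-3, 7)), -185), Mul(8, Add(-4, 8))) = Add(Mul(Rational(-6, 7), -185), Mul(8, 4)) = Add(Rational(1110, 7), 32) = Rational(1334, 7)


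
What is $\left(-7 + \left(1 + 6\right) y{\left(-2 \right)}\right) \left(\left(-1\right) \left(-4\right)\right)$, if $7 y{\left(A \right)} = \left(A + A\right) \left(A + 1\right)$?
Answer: $-12$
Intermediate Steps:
$y{\left(A \right)} = \frac{2 A \left(1 + A\right)}{7}$ ($y{\left(A \right)} = \frac{\left(A + A\right) \left(A + 1\right)}{7} = \frac{2 A \left(1 + A\right)}{7}$)
$\left(-7 + \left(1 + 6\right) y{\left(-2 \right)}\right) \left(\left(-1\right) \left(-4\right)\right) = \left(-7 + \left(1 + 6\right) \frac{2}{7} \left(-2\right) \left(1 - 2\right)\right) \left(\left(-1\right) \left(-4\right)\right) = \left(-7 + 7 \cdot \frac{2}{7} \left(-2\right) \left(-1\right)\right) 4 = \left(-7 + 7 \cdot \frac{4}{7}\right) 4 = \left(-7 + 4\right) 4 = \left(-3\right) 4 = -12$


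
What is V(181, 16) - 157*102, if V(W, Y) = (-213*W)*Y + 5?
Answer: -632857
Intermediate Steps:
V(W, Y) = 5 - 213*W*Y (V(W, Y) = -213*W*Y + 5 = 5 - 213*W*Y)
V(181, 16) - 157*102 = (5 - 213*181*16) - 157*102 = (5 - 616848) - 16014 = -616843 - 16014 = -632857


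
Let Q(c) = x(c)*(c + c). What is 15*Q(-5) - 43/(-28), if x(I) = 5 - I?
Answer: -41957/28 ≈ -1498.5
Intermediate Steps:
Q(c) = 2*c*(5 - c) (Q(c) = (5 - c)*(c + c) = (5 - c)*(2*c) = 2*c*(5 - c))
15*Q(-5) - 43/(-28) = 15*(2*(-5)*(5 - 1*(-5))) - 43/(-28) = 15*(2*(-5)*(5 + 5)) - 43*(-1/28) = 15*(2*(-5)*10) + 43/28 = 15*(-100) + 43/28 = -1500 + 43/28 = -41957/28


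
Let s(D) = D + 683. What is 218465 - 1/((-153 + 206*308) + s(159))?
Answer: 14011689704/64137 ≈ 2.1847e+5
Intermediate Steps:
s(D) = 683 + D
218465 - 1/((-153 + 206*308) + s(159)) = 218465 - 1/((-153 + 206*308) + (683 + 159)) = 218465 - 1/((-153 + 63448) + 842) = 218465 - 1/(63295 + 842) = 218465 - 1/64137 = 14011689704/64137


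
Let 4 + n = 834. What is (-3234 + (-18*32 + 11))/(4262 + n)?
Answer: -3799/5092 ≈ -0.74607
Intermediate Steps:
n = 830 (n = -4 + 834 = 830)
(-3234 + (-18*32 + 11))/(4262 + n) = (-3234 + (-18*32 + 11))/(4262 + 830) = (-3234 + (-576 + 11))/5092 = (-3234 - 565)*(1/5092) = -3799*1/5092 = -3799/5092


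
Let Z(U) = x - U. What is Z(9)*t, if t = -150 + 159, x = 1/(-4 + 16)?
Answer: -321/4 ≈ -80.250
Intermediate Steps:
x = 1/12 ≈ 0.083333
t = 9
Z(U) = 1/12 - U
Z(9)*t = (1/12 - 1*9)*9 = (1/12 - 9)*9 = -107/12*9 = -321/4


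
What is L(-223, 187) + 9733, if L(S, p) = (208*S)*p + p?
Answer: -8663888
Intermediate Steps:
L(S, p) = p + 208*S*p (L(S, p) = 208*S*p + p = p + 208*S*p)
L(-223, 187) + 9733 = 187*(1 + 208*(-223)) + 9733 = 187*(1 - 46384) + 9733 = 187*(-46383) + 9733 = -8673621 + 9733 = -8663888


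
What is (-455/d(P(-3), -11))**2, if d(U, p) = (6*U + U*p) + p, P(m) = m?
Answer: 207025/16 ≈ 12939.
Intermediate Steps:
d(U, p) = p + 6*U + U*p
(-455/d(P(-3), -11))**2 = (-455/(-11 + 6*(-3) - 3*(-11)))**2 = (-455/(-11 - 18 + 33))**2 = (-455/4)**2 = 207025/16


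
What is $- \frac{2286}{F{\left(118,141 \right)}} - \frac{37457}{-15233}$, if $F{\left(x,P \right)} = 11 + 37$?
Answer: $- \frac{5504117}{121864} \approx -45.166$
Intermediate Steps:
$F{\left(x,P \right)} = 48$
$- \frac{2286}{F{\left(118,141 \right)}} - \frac{37457}{-15233} = - \frac{2286}{48} - \frac{37457}{-15233} = \left(-2286\right) \frac{1}{48} - - \frac{37457}{15233} = - \frac{381}{8} + \frac{37457}{15233} = - \frac{5504117}{121864}$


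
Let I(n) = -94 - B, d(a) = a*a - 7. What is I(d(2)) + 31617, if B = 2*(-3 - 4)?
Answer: 31537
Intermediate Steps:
d(a) = -7 + a² (d(a) = a² - 7 = -7 + a²)
B = -14 (B = 2*(-7) = -14)
I(n) = -80 (I(n) = -94 - 1*(-14) = -94 + 14 = -80)
I(d(2)) + 31617 = -80 + 31617 = 31537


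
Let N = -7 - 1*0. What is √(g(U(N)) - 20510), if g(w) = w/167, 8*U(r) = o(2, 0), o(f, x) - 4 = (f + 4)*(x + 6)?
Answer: I*√572002555/167 ≈ 143.21*I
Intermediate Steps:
N = -7 (N = -7 + 0 = -7)
o(f, x) = 4 + (4 + f)*(6 + x) (o(f, x) = 4 + (f + 4)*(x + 6) = 4 + (4 + f)*(6 + x))
U(r) = 5 (U(r) = (28 + 4*0 + 6*2 + 2*0)/8 = (28 + 0 + 12 + 0)/8 = (⅛)*40 = 5)
g(w) = w/167 (g(w) = w*(1/167) = w/167)
√(g(U(N)) - 20510) = √((1/167)*5 - 20510) = √(5/167 - 20510) = √(-3425165/167) = I*√572002555/167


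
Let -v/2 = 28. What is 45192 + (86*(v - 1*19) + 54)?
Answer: 38796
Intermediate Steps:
v = -56 (v = -2*28 = -56)
45192 + (86*(v - 1*19) + 54) = 45192 + (86*(-56 - 1*19) + 54) = 45192 + (86*(-56 - 19) + 54) = 45192 + (86*(-75) + 54) = 45192 + (-6450 + 54) = 45192 - 6396 = 38796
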